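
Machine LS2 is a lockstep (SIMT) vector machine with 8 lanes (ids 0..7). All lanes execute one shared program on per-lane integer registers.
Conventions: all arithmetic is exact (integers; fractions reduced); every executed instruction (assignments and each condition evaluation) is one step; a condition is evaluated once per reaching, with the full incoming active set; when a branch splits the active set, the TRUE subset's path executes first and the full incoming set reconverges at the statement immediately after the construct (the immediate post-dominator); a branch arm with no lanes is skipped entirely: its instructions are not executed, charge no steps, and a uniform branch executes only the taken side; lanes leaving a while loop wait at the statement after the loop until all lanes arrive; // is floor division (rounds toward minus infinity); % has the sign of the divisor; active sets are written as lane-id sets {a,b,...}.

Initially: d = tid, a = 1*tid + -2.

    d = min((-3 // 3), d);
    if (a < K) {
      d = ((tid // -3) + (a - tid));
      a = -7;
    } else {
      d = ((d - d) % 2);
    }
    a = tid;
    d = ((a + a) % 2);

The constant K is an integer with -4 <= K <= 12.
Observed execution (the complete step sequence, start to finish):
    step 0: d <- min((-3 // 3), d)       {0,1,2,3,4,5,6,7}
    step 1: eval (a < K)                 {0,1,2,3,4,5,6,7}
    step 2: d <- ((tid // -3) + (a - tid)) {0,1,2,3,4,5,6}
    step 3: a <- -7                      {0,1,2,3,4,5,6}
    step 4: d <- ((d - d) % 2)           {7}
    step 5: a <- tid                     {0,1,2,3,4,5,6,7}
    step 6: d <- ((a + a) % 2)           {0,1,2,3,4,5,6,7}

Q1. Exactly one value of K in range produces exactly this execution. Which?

Answer: K = 5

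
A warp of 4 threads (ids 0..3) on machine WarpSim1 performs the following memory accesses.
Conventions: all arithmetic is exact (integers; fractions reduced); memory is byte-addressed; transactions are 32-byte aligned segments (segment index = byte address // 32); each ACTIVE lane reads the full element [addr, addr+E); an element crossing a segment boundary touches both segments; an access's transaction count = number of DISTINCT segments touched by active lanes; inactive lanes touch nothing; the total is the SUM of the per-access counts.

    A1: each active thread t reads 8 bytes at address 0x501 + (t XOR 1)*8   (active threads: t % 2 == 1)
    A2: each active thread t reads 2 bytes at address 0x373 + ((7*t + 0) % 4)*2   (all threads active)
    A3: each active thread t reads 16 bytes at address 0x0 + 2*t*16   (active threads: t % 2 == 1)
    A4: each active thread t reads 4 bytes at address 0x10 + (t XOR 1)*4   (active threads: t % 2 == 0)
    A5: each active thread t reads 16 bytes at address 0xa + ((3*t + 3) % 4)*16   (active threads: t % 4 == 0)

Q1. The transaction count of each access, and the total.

A1: 1 transaction
A2: 1 transaction
A3: 2 transactions
A4: 1 transaction
A5: 2 transactions

Answer: 1,1,2,1,2; total 7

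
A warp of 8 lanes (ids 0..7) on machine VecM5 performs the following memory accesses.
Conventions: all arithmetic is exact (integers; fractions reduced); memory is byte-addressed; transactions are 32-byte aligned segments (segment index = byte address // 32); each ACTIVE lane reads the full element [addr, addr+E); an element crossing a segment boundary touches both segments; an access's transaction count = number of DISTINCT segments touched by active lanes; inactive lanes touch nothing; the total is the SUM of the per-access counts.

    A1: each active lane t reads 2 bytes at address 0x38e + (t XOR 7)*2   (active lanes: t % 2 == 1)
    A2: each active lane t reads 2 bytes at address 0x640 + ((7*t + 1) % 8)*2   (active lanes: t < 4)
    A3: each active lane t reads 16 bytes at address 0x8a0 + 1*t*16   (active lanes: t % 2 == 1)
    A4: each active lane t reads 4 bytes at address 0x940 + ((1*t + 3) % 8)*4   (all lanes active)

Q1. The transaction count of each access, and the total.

A1: 1 transaction
A2: 1 transaction
A3: 4 transactions
A4: 1 transaction

Answer: 1,1,4,1; total 7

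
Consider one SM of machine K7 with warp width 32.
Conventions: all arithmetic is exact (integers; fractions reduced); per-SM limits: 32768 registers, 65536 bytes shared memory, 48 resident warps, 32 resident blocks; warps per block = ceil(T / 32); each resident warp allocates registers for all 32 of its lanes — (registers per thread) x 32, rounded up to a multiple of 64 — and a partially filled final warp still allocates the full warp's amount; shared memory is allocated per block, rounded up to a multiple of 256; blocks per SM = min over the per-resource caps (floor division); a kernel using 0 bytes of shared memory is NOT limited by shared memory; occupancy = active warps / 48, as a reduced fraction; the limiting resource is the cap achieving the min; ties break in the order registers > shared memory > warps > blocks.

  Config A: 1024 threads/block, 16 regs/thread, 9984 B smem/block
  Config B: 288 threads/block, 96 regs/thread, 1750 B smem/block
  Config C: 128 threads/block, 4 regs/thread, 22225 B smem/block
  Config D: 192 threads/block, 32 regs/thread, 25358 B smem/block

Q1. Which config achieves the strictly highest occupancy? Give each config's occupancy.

occupancies: A 2/3, B 3/16, C 1/6, D 1/4

Answer: A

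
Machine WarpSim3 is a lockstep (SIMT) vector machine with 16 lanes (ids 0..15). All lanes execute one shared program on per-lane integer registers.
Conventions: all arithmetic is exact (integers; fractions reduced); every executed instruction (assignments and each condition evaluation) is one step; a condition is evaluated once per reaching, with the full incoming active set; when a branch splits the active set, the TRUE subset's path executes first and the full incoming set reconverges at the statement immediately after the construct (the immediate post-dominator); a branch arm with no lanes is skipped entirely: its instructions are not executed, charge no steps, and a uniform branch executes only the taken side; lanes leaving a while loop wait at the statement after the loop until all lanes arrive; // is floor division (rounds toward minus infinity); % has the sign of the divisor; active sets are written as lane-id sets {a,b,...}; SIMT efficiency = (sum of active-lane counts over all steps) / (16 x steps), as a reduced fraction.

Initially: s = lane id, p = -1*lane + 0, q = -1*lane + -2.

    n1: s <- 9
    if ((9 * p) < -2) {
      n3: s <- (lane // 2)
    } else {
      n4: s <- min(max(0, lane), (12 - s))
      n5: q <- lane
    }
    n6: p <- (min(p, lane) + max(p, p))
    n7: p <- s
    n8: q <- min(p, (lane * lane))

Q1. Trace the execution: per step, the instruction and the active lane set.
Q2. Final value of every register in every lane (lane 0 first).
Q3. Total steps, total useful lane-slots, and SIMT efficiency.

step 0: s <- 9                       {0,1,2,3,4,5,6,7,8,9,10,11,12,13,14,15}
step 1: eval ((9 * p) < -2)          {0,1,2,3,4,5,6,7,8,9,10,11,12,13,14,15}
step 2: s <- (lane // 2)             {1,2,3,4,5,6,7,8,9,10,11,12,13,14,15}
step 3: s <- min(max(0, lane), (12 - s)) {0}
step 4: q <- lane                    {0}
step 5: p <- (min(p, lane) + max(p, p)) {0,1,2,3,4,5,6,7,8,9,10,11,12,13,14,15}
step 6: p <- s                       {0,1,2,3,4,5,6,7,8,9,10,11,12,13,14,15}
step 7: q <- min(p, (lane * lane))   {0,1,2,3,4,5,6,7,8,9,10,11,12,13,14,15}

Answer: 8 steps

s: 0,0,1,1,2,2,3,3,4,4,5,5,6,6,7,7
p: 0,0,1,1,2,2,3,3,4,4,5,5,6,6,7,7
q: 0,0,1,1,2,2,3,3,4,4,5,5,6,6,7,7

steps = 8; useful = 97; efficiency = 97/128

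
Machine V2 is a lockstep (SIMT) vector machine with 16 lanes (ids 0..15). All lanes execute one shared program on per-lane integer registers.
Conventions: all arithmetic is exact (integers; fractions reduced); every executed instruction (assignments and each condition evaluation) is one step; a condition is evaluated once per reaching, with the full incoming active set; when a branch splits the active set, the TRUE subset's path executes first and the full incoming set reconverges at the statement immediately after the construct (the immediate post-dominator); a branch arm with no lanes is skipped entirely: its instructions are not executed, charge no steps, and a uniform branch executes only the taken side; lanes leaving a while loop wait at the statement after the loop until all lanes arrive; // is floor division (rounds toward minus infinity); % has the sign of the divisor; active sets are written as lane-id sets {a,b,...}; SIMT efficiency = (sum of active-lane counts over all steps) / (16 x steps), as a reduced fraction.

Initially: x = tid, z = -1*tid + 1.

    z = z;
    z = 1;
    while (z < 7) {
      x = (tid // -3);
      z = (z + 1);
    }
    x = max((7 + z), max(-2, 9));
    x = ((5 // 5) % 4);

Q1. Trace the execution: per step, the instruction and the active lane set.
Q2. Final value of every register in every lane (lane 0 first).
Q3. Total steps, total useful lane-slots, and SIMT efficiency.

step 0: z <- z                       {0,1,2,3,4,5,6,7,8,9,10,11,12,13,14,15}
step 1: z <- 1                       {0,1,2,3,4,5,6,7,8,9,10,11,12,13,14,15}
step 2: eval (z < 7)                 {0,1,2,3,4,5,6,7,8,9,10,11,12,13,14,15}
step 3: x <- (tid // -3)             {0,1,2,3,4,5,6,7,8,9,10,11,12,13,14,15}
step 4: z <- (z + 1)                 {0,1,2,3,4,5,6,7,8,9,10,11,12,13,14,15}
step 5: eval (z < 7)                 {0,1,2,3,4,5,6,7,8,9,10,11,12,13,14,15}
step 6: x <- (tid // -3)             {0,1,2,3,4,5,6,7,8,9,10,11,12,13,14,15}
step 7: z <- (z + 1)                 {0,1,2,3,4,5,6,7,8,9,10,11,12,13,14,15}
step 8: eval (z < 7)                 {0,1,2,3,4,5,6,7,8,9,10,11,12,13,14,15}
step 9: x <- (tid // -3)             {0,1,2,3,4,5,6,7,8,9,10,11,12,13,14,15}
step 10: z <- (z + 1)                 {0,1,2,3,4,5,6,7,8,9,10,11,12,13,14,15}
step 11: eval (z < 7)                 {0,1,2,3,4,5,6,7,8,9,10,11,12,13,14,15}
step 12: x <- (tid // -3)             {0,1,2,3,4,5,6,7,8,9,10,11,12,13,14,15}
step 13: z <- (z + 1)                 {0,1,2,3,4,5,6,7,8,9,10,11,12,13,14,15}
step 14: eval (z < 7)                 {0,1,2,3,4,5,6,7,8,9,10,11,12,13,14,15}
step 15: x <- (tid // -3)             {0,1,2,3,4,5,6,7,8,9,10,11,12,13,14,15}
step 16: z <- (z + 1)                 {0,1,2,3,4,5,6,7,8,9,10,11,12,13,14,15}
step 17: eval (z < 7)                 {0,1,2,3,4,5,6,7,8,9,10,11,12,13,14,15}
step 18: x <- (tid // -3)             {0,1,2,3,4,5,6,7,8,9,10,11,12,13,14,15}
step 19: z <- (z + 1)                 {0,1,2,3,4,5,6,7,8,9,10,11,12,13,14,15}
step 20: eval (z < 7)                 {0,1,2,3,4,5,6,7,8,9,10,11,12,13,14,15}
step 21: x <- max((7 + z), max(-2, 9)) {0,1,2,3,4,5,6,7,8,9,10,11,12,13,14,15}
step 22: x <- ((5 // 5) % 4)          {0,1,2,3,4,5,6,7,8,9,10,11,12,13,14,15}

Answer: 23 steps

x: 1,1,1,1,1,1,1,1,1,1,1,1,1,1,1,1
z: 7,7,7,7,7,7,7,7,7,7,7,7,7,7,7,7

steps = 23; useful = 368; efficiency = 368/368 = 1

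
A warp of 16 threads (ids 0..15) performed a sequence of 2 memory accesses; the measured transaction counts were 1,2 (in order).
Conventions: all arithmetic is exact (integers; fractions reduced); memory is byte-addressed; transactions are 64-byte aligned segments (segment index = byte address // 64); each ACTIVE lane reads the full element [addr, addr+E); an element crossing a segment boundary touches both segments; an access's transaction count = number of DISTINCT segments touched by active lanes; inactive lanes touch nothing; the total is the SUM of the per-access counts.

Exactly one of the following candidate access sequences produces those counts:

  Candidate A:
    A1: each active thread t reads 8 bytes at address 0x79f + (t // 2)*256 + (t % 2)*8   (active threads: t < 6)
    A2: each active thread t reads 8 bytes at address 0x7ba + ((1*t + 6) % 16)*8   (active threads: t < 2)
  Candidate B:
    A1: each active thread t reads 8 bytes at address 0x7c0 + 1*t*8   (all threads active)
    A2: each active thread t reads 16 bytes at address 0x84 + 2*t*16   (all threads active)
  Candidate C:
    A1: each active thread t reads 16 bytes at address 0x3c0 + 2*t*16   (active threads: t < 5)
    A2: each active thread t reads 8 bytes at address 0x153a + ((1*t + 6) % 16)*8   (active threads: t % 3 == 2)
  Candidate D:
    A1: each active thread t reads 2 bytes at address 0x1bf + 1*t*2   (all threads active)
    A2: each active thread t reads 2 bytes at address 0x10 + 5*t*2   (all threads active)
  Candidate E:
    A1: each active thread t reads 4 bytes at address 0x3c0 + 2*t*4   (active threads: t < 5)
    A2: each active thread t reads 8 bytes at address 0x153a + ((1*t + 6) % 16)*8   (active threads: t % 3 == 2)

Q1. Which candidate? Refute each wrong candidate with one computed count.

A: A1 gives 3 transactions, not 1
B: A1 gives 2 transactions, not 1
C: A1 gives 3 transactions, not 1
D: A1 gives 2 transactions, not 1
E: all counts match (1,2)

Answer: E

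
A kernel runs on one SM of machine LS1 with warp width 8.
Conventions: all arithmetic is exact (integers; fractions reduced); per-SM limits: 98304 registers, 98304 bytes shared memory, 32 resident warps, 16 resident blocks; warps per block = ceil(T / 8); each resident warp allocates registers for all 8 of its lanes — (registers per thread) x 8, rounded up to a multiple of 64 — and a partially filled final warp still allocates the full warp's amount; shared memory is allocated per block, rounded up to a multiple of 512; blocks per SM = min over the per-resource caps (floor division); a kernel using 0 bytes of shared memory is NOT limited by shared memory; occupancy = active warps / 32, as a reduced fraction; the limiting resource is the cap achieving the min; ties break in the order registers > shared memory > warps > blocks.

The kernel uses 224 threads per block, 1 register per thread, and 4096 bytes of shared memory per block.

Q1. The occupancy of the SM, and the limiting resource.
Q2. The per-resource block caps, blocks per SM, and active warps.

Answer: occupancy 7/8, limited by warps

registers: 54 blocks
shared memory: 24 blocks
warps: 1 block
blocks: 16 blocks

Answer: 1 block, 28 active warps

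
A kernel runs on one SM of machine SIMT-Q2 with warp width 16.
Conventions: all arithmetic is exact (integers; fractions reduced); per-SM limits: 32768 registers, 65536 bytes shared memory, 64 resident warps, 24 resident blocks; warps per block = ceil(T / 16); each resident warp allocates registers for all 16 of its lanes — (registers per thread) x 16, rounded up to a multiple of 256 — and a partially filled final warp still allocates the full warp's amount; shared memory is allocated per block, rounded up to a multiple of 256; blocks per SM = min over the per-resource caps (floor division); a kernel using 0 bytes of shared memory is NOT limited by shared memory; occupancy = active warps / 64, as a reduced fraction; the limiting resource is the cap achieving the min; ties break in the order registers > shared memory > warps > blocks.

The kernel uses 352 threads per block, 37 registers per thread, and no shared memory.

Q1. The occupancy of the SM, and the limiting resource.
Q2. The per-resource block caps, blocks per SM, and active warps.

Answer: occupancy 11/32, limited by registers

registers: 1 block
shared memory: no limit (kernel uses none)
warps: 2 blocks
blocks: 24 blocks

Answer: 1 block, 22 active warps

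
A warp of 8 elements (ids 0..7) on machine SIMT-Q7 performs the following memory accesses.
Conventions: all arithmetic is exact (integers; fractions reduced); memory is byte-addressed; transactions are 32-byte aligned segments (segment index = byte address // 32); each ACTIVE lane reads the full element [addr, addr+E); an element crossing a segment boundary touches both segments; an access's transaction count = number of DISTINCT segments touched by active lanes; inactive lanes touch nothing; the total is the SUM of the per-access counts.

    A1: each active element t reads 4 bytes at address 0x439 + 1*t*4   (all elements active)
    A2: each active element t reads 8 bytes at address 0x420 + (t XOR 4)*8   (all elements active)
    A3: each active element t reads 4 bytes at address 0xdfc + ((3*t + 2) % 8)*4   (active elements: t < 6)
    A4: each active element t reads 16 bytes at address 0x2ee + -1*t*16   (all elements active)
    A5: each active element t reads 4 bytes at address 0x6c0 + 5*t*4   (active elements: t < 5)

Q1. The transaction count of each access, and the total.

A1: 2 transactions
A2: 2 transactions
A3: 2 transactions
A4: 5 transactions
A5: 3 transactions

Answer: 2,2,2,5,3; total 14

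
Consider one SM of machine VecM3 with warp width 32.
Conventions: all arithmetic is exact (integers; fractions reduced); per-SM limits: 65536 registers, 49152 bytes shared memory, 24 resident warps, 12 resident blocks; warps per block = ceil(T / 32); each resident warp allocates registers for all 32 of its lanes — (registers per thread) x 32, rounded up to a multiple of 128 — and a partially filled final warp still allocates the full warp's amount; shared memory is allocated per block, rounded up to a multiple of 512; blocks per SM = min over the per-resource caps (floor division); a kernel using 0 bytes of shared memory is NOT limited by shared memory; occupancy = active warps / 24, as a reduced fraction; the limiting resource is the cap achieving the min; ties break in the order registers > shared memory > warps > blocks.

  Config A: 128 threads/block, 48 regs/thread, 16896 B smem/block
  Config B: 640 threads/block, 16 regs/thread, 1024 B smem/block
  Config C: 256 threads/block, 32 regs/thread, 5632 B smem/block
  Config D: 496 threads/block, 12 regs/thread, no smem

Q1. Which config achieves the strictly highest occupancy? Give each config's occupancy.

occupancies: A 1/3, B 5/6, C 1, D 2/3

Answer: C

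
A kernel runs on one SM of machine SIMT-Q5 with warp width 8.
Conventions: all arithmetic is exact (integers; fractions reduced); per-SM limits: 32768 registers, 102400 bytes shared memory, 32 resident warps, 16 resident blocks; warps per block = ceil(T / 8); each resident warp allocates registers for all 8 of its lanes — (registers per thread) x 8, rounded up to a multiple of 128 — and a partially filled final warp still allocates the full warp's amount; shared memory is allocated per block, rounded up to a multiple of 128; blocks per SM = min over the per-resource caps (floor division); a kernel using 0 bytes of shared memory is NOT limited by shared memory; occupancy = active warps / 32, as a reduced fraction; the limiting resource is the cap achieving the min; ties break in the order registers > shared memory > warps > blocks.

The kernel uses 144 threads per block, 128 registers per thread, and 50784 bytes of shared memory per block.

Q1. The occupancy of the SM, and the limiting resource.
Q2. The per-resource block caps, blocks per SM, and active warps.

Answer: occupancy 9/16, limited by registers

registers: 1 block
shared memory: 2 blocks
warps: 1 block
blocks: 16 blocks

Answer: 1 block, 18 active warps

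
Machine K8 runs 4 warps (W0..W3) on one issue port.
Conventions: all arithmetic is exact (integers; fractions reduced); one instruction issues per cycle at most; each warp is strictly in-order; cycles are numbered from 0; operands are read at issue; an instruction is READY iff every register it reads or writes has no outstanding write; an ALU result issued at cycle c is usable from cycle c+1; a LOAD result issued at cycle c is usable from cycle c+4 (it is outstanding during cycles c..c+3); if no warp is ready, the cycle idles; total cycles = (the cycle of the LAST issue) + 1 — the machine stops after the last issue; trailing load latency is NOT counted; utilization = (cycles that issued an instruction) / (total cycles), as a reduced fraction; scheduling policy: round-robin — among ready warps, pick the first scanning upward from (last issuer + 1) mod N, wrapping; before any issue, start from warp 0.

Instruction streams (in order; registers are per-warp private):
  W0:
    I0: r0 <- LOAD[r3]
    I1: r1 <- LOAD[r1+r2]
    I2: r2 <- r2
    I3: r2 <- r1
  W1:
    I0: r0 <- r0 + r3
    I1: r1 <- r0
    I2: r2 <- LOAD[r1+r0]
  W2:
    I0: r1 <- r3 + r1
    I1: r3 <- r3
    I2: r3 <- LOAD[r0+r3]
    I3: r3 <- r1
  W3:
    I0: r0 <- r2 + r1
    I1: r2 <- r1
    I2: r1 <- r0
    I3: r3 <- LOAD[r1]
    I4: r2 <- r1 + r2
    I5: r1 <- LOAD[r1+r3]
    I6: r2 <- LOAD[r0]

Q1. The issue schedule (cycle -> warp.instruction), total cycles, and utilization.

cycle 0: W0.I0
cycle 1: W1.I0
cycle 2: W2.I0
cycle 3: W3.I0
cycle 4: W0.I1
cycle 5: W1.I1
cycle 6: W2.I1
cycle 7: W3.I1
cycle 8: W0.I2
cycle 9: W1.I2
cycle 10: W2.I2
cycle 11: W3.I2
cycle 12: W0.I3
cycle 13: W3.I3
cycle 14: W2.I3
cycle 15: W3.I4
cycle 16: idle
cycle 17: W3.I5
cycle 18: W3.I6

Answer: 19 cycles, utilization 18/19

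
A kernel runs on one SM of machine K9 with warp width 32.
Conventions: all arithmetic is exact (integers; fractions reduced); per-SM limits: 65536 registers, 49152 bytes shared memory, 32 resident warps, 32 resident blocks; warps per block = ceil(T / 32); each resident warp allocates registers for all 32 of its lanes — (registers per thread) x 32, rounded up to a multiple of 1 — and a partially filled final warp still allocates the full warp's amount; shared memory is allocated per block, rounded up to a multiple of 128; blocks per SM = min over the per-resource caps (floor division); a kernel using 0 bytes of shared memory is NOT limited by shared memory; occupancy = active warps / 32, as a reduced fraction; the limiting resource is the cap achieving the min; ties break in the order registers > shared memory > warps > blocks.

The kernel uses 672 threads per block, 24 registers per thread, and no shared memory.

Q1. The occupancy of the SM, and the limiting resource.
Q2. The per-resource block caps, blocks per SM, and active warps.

Answer: occupancy 21/32, limited by warps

registers: 4 blocks
shared memory: no limit (kernel uses none)
warps: 1 block
blocks: 32 blocks

Answer: 1 block, 21 active warps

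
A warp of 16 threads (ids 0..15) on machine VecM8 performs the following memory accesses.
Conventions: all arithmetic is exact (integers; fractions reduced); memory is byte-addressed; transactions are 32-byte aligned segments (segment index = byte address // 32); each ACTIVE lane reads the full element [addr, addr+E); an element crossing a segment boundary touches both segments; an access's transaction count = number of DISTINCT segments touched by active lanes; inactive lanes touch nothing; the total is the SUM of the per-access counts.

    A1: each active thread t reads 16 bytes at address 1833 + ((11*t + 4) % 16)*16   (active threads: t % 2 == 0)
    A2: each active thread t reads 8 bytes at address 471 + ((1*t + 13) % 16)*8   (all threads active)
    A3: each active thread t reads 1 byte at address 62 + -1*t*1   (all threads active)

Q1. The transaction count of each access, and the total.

A1: 8 transactions
A2: 5 transactions
A3: 1 transaction

Answer: 8,5,1; total 14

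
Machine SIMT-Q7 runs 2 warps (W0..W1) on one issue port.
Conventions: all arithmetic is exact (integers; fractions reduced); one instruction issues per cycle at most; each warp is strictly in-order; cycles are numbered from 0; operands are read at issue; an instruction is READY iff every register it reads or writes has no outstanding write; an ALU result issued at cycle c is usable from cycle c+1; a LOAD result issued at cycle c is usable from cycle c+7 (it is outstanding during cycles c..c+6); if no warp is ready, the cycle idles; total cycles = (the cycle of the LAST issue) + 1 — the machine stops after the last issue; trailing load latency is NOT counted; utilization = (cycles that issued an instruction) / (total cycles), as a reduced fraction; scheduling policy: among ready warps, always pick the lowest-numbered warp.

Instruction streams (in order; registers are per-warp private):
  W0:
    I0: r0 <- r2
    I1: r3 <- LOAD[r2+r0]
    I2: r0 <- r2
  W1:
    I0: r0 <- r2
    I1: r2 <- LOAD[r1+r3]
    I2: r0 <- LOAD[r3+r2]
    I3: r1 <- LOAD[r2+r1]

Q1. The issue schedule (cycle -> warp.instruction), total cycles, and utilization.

cycle 0: W0.I0
cycle 1: W0.I1
cycle 2: W0.I2
cycle 3: W1.I0
cycle 4: W1.I1
cycle 5: idle
cycle 6: idle
cycle 7: idle
cycle 8: idle
cycle 9: idle
cycle 10: idle
cycle 11: W1.I2
cycle 12: W1.I3

Answer: 13 cycles, utilization 7/13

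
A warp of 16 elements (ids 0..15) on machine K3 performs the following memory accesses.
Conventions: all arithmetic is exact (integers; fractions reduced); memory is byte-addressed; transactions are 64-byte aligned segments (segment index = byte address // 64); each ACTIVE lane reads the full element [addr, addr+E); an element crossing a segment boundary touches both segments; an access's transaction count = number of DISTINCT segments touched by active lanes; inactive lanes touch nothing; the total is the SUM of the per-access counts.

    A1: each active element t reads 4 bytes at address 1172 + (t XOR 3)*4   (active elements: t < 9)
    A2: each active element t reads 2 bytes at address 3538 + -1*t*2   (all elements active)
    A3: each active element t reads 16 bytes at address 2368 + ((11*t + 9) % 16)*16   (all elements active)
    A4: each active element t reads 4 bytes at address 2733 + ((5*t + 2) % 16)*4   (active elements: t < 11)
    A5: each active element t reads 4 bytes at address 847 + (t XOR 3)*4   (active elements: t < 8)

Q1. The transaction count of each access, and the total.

A1: 2 transactions
A2: 2 transactions
A3: 4 transactions
A4: 2 transactions
A5: 1 transaction

Answer: 2,2,4,2,1; total 11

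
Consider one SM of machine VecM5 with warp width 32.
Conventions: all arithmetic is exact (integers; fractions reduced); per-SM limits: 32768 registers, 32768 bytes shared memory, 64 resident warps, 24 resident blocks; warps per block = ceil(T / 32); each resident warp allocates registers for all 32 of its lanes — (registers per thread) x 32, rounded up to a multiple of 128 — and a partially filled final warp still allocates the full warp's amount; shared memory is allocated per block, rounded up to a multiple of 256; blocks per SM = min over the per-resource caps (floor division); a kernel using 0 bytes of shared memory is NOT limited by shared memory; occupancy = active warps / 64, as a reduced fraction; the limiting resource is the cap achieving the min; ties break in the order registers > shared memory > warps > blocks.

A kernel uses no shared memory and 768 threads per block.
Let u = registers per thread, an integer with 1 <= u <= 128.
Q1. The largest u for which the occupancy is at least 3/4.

Answer: u = 20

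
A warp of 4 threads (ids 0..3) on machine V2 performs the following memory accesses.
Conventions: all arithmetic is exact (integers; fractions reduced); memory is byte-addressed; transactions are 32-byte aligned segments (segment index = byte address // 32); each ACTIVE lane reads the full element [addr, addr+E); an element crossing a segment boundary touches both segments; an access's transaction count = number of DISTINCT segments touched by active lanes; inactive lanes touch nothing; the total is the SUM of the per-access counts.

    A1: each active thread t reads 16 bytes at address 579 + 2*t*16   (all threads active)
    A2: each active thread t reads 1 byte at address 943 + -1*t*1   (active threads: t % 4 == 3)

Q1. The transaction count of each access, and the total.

A1: 4 transactions
A2: 1 transaction

Answer: 4,1; total 5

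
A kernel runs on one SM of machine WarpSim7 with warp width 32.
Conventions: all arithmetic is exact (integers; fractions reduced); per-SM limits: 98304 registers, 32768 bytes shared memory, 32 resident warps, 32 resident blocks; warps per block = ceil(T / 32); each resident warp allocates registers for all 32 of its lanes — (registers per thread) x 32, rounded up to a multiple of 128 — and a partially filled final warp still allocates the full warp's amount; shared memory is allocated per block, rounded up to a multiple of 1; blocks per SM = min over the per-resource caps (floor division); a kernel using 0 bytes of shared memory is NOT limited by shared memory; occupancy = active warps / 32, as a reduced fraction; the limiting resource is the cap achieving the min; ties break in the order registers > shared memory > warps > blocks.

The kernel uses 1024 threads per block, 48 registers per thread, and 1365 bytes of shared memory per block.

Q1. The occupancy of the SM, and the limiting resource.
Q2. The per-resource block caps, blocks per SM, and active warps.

Answer: occupancy 1, limited by warps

registers: 2 blocks
shared memory: 24 blocks
warps: 1 block
blocks: 32 blocks

Answer: 1 block, 32 active warps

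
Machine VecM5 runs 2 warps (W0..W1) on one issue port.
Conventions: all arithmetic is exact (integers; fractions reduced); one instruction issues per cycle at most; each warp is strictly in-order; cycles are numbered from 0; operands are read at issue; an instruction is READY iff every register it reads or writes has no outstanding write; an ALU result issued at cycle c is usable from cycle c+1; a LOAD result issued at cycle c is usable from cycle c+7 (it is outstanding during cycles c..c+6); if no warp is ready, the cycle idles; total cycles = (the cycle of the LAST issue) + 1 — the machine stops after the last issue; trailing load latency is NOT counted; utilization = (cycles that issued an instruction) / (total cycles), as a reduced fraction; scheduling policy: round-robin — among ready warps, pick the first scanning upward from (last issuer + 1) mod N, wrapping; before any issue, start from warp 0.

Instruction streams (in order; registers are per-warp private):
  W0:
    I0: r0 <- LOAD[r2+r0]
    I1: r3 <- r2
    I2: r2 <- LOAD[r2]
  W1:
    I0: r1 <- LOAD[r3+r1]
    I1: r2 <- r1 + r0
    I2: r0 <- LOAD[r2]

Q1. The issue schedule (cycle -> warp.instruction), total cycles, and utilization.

cycle 0: W0.I0
cycle 1: W1.I0
cycle 2: W0.I1
cycle 3: W0.I2
cycle 4: idle
cycle 5: idle
cycle 6: idle
cycle 7: idle
cycle 8: W1.I1
cycle 9: W1.I2

Answer: 10 cycles, utilization 3/5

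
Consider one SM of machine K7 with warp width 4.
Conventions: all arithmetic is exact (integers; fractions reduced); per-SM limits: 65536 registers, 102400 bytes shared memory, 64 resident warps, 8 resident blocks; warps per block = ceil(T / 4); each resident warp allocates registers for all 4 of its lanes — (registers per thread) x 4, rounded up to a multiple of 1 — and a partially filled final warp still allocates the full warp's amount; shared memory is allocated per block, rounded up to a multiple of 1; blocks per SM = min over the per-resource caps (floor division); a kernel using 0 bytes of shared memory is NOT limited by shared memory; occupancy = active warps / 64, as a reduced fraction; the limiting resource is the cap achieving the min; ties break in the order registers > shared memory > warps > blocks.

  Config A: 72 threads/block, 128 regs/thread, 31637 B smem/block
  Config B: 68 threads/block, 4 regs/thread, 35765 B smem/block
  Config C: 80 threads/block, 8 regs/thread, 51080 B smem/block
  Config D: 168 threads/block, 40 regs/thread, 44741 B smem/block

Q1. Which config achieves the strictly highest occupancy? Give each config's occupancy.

occupancies: A 27/32, B 17/32, C 5/8, D 21/32

Answer: A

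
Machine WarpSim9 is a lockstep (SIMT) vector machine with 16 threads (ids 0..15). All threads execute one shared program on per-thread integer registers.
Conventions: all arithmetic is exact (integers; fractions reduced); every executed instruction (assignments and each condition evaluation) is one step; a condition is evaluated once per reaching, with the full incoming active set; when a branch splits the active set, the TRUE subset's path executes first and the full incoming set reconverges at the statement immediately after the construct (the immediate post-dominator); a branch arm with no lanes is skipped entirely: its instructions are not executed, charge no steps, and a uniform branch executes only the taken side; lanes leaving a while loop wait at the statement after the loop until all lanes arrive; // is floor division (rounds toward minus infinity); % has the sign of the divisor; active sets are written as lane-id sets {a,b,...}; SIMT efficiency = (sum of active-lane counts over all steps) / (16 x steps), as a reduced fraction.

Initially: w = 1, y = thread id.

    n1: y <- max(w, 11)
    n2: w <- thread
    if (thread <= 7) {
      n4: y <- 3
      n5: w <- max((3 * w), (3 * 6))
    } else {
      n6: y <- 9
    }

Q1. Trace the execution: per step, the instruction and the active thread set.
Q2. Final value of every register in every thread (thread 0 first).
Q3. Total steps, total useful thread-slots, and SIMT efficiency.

step 0: y <- max(w, 11)              {0,1,2,3,4,5,6,7,8,9,10,11,12,13,14,15}
step 1: w <- thread                  {0,1,2,3,4,5,6,7,8,9,10,11,12,13,14,15}
step 2: eval (thread <= 7)           {0,1,2,3,4,5,6,7,8,9,10,11,12,13,14,15}
step 3: y <- 3                       {0,1,2,3,4,5,6,7}
step 4: w <- max((3 * w), (3 * 6))   {0,1,2,3,4,5,6,7}
step 5: y <- 9                       {8,9,10,11,12,13,14,15}

Answer: 6 steps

w: 18,18,18,18,18,18,18,21,8,9,10,11,12,13,14,15
y: 3,3,3,3,3,3,3,3,9,9,9,9,9,9,9,9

steps = 6; useful = 72; efficiency = 72/96 = 3/4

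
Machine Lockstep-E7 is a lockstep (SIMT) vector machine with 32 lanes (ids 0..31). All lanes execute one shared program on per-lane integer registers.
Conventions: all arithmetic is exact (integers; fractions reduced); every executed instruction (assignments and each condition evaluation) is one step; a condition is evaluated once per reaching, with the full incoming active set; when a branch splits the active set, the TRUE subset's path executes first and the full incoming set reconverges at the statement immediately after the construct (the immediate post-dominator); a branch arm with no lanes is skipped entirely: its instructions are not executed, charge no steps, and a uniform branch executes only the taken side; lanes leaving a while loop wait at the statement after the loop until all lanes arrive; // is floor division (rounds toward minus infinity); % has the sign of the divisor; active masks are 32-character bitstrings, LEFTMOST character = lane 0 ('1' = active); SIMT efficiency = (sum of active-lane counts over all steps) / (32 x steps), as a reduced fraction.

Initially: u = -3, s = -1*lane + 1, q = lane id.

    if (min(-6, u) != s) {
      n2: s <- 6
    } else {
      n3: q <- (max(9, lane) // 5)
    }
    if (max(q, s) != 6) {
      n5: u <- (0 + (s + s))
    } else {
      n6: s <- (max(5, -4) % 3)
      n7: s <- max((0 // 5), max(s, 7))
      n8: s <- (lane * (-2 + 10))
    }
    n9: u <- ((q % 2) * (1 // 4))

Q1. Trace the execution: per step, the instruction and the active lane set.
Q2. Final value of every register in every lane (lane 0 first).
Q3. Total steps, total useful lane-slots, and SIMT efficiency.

step 0: eval (min(-6, u) != s)       11111111111111111111111111111111
step 1: s <- 6                       11111110111111111111111111111111
step 2: q <- (max(9, lane) // 5)     00000001000000000000000000000000
step 3: eval (max(q, s) != 6)        11111111111111111111111111111111
step 4: u <- (0 + (s + s))           00000001111111111111111111111111
step 5: s <- (max(5, -4) % 3)        11111110000000000000000000000000
step 6: s <- max((0 // 5), max(s, 7)) 11111110000000000000000000000000
step 7: s <- (lane * (-2 + 10))      11111110000000000000000000000000
step 8: u <- ((q % 2) * (1 // 4))    11111111111111111111111111111111

Answer: 9 steps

u: 0,0,0,0,0,0,0,0,0,0,0,0,0,0,0,0,0,0,0,0,0,0,0,0,0,0,0,0,0,0,0,0
s: 0,8,16,24,32,40,48,-6,6,6,6,6,6,6,6,6,6,6,6,6,6,6,6,6,6,6,6,6,6,6,6,6
q: 0,1,2,3,4,5,6,1,8,9,10,11,12,13,14,15,16,17,18,19,20,21,22,23,24,25,26,27,28,29,30,31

steps = 9; useful = 174; efficiency = 174/288 = 29/48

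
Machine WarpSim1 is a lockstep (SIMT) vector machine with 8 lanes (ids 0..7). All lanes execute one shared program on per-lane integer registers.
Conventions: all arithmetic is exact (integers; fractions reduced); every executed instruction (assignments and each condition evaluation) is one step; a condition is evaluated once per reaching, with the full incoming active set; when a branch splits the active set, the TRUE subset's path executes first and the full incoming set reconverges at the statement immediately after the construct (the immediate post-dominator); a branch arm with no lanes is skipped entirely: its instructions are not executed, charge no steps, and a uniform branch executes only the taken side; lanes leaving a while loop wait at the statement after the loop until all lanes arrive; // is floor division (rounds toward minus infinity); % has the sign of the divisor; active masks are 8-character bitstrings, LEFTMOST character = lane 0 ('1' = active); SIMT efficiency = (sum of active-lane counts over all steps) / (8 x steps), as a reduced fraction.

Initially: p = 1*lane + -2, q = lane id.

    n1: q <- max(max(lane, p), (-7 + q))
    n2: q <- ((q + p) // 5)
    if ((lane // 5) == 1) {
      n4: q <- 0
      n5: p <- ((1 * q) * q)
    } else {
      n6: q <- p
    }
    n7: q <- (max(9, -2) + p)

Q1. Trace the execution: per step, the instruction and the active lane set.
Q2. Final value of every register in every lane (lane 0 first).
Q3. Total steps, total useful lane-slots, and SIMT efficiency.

step 0: q <- max(max(lane, p), (-7 + q)) 11111111
step 1: q <- ((q + p) // 5)          11111111
step 2: eval ((lane // 5) == 1)      11111111
step 3: q <- 0                       00000111
step 4: p <- ((1 * q) * q)           00000111
step 5: q <- p                       11111000
step 6: q <- (max(9, -2) + p)        11111111

Answer: 7 steps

p: -2,-1,0,1,2,0,0,0
q: 7,8,9,10,11,9,9,9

steps = 7; useful = 43; efficiency = 43/56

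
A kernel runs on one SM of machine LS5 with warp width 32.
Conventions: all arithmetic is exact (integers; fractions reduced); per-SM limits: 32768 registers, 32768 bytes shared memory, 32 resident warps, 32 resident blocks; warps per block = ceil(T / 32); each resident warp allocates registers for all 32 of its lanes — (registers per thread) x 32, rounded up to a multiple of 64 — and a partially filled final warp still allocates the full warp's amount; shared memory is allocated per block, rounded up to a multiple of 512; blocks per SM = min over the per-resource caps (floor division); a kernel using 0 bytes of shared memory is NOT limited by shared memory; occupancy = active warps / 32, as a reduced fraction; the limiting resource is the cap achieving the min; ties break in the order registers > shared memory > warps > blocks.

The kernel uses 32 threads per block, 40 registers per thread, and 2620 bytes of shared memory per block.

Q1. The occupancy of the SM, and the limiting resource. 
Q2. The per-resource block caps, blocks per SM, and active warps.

Answer: occupancy 5/16, limited by shared memory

registers: 25 blocks
shared memory: 10 blocks
warps: 32 blocks
blocks: 32 blocks

Answer: 10 blocks, 10 active warps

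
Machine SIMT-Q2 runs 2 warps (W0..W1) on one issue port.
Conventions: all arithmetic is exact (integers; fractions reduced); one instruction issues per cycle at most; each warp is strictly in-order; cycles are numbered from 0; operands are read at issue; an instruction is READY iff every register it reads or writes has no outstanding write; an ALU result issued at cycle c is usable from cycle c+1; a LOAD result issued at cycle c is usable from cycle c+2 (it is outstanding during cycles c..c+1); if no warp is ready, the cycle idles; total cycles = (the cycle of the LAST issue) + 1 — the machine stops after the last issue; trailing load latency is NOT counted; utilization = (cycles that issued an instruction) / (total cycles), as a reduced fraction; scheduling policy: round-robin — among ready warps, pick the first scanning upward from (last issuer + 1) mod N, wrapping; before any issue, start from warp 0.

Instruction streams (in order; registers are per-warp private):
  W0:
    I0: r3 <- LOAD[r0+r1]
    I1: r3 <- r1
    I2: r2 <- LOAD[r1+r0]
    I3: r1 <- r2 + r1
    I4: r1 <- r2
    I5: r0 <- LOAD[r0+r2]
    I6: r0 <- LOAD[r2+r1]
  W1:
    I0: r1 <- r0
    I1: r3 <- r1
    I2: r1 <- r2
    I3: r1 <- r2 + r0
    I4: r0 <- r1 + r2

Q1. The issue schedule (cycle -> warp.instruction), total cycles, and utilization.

cycle 0: W0.I0
cycle 1: W1.I0
cycle 2: W0.I1
cycle 3: W1.I1
cycle 4: W0.I2
cycle 5: W1.I2
cycle 6: W0.I3
cycle 7: W1.I3
cycle 8: W0.I4
cycle 9: W1.I4
cycle 10: W0.I5
cycle 11: idle
cycle 12: W0.I6

Answer: 13 cycles, utilization 12/13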